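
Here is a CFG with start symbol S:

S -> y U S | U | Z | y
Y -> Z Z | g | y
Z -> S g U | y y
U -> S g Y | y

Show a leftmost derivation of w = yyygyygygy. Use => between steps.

S => yUS   [S -> y U S]
yUS => ySgYS   [U -> S g Y]
ySgYS => yZgYS   [S -> Z]
yZgYS => yyygYS   [Z -> y y]
yyygYS => yyygyS   [Y -> y]
yyygyS => yyygyZ   [S -> Z]
yyygyZ => yyygySgU   [Z -> S g U]
yyygySgU => yyygyZgU   [S -> Z]
yyygyZgU => yyygySgUgU   [Z -> S g U]
yyygySgUgU => yyygyygUgU   [S -> y]
yyygyygUgU => yyygyygygU   [U -> y]
yyygyygygU => yyygyygygy   [U -> y]

S => yUS => ySgYS => yZgYS => yyygYS => yyygyS => yyygyZ => yyygySgU => yyygyZgU => yyygySgUgU => yyygyygUgU => yyygyygygU => yyygyygygy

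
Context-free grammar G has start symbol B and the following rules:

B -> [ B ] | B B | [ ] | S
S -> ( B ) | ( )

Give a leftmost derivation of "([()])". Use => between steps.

B => S   [B -> S]
S => (B)   [S -> ( B )]
(B) => ([B])   [B -> [ B ]]
([B]) => ([S])   [B -> S]
([S]) => ([()])   [S -> ( )]

B=>S=>(B)=>([B])=>([S])=>([()])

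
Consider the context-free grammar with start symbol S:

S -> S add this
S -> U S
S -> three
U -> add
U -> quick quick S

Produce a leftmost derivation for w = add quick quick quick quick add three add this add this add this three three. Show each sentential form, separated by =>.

S => U S => add S => add U S => add quick quick S S => add quick quick U S S => add quick quick quick quick S S S => add quick quick quick quick U S S S => add quick quick quick quick add S S S => add quick quick quick quick add S add this S S => add quick quick quick quick add S add this add this S S => add quick quick quick quick add S add this add this add this S S => add quick quick quick quick add three add this add this add this S S => add quick quick quick quick add three add this add this add this three S => add quick quick quick quick add three add this add this add this three three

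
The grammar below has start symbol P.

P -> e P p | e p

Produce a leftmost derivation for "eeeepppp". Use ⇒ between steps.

P ⇒ ePp   [P -> e P p]
ePp ⇒ eePpp   [P -> e P p]
eePpp ⇒ eeePppp   [P -> e P p]
eeePppp ⇒ eeeepppp   [P -> e p]

P ⇒ ePp ⇒ eePpp ⇒ eeePppp ⇒ eeeepppp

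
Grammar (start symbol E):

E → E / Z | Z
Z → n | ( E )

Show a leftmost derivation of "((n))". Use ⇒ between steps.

E ⇒ Z ⇒ (E) ⇒ (Z) ⇒ ((E)) ⇒ ((Z)) ⇒ ((n))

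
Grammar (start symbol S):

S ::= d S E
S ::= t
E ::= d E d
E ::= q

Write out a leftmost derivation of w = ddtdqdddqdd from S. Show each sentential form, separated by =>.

S => dSE => ddSEE => ddtEE => ddtdEdE => ddtdqdE => ddtdqddEd => ddtdqdddEdd => ddtdqdddqdd

S => dSE   [S ::= d S E]
dSE => ddSEE   [S ::= d S E]
ddSEE => ddtEE   [S ::= t]
ddtEE => ddtdEdE   [E ::= d E d]
ddtdEdE => ddtdqdE   [E ::= q]
ddtdqdE => ddtdqddEd   [E ::= d E d]
ddtdqddEd => ddtdqdddEdd   [E ::= d E d]
ddtdqdddEdd => ddtdqdddqdd   [E ::= q]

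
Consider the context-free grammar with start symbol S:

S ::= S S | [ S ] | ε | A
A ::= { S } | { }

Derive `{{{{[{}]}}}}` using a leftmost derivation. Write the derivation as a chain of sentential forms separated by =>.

S => A   [S ::= A]
A => {S}   [A ::= { S }]
{S} => {A}   [S ::= A]
{A} => {{S}}   [A ::= { S }]
{{S}} => {{A}}   [S ::= A]
{{A}} => {{{S}}}   [A ::= { S }]
{{{S}}} => {{{A}}}   [S ::= A]
{{{A}}} => {{{{S}}}}   [A ::= { S }]
{{{{S}}}} => {{{{SS}}}}   [S ::= S S]
{{{{SS}}}} => {{{{[S]S}}}}   [S ::= [ S ]]
{{{{[S]S}}}} => {{{{[A]S}}}}   [S ::= A]
{{{{[A]S}}}} => {{{{[{S}]S}}}}   [A ::= { S }]
{{{{[{S}]S}}}} => {{{{[{}]S}}}}   [S ::= ε]
{{{{[{}]S}}}} => {{{{[{}]}}}}   [S ::= ε]

S => A => {S} => {A} => {{S}} => {{A}} => {{{S}}} => {{{A}}} => {{{{S}}}} => {{{{SS}}}} => {{{{[S]S}}}} => {{{{[A]S}}}} => {{{{[{S}]S}}}} => {{{{[{}]S}}}} => {{{{[{}]}}}}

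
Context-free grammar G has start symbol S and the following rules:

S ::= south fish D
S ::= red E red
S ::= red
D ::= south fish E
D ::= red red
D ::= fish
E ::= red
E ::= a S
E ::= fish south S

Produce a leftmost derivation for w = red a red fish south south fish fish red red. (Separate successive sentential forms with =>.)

S => red E red => red a S red => red a red E red red => red a red fish south S red red => red a red fish south south fish D red red => red a red fish south south fish fish red red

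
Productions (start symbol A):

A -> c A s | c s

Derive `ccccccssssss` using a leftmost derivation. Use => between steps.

A=>cAs=>ccAss=>cccAsss=>ccccAssss=>cccccAsssss=>ccccccssssss

A => cAs   [A -> c A s]
cAs => ccAss   [A -> c A s]
ccAss => cccAsss   [A -> c A s]
cccAsss => ccccAssss   [A -> c A s]
ccccAssss => cccccAsssss   [A -> c A s]
cccccAsssss => ccccccssssss   [A -> c s]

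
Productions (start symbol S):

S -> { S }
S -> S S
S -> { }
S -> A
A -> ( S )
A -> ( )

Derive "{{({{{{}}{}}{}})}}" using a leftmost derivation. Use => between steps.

S => {S} => {{S}} => {{A}} => {{(S)}} => {{({S})}} => {{({SS})}} => {{({{S}S})}} => {{({{SS}S})}} => {{({{{S}S}S})}} => {{({{{{}}S}S})}} => {{({{{{}}{}}S})}} => {{({{{{}}{}}{}})}}

S => {S}   [S -> { S }]
{S} => {{S}}   [S -> { S }]
{{S}} => {{A}}   [S -> A]
{{A}} => {{(S)}}   [A -> ( S )]
{{(S)}} => {{({S})}}   [S -> { S }]
{{({S})}} => {{({SS})}}   [S -> S S]
{{({SS})}} => {{({{S}S})}}   [S -> { S }]
{{({{S}S})}} => {{({{SS}S})}}   [S -> S S]
{{({{SS}S})}} => {{({{{S}S}S})}}   [S -> { S }]
{{({{{S}S}S})}} => {{({{{{}}S}S})}}   [S -> { }]
{{({{{{}}S}S})}} => {{({{{{}}{}}S})}}   [S -> { }]
{{({{{{}}{}}S})}} => {{({{{{}}{}}{}})}}   [S -> { }]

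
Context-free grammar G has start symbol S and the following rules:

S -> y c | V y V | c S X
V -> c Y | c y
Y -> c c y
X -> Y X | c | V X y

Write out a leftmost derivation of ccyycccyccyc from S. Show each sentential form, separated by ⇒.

S ⇒ cSX ⇒ cVyVX ⇒ ccyyVX ⇒ ccyycYX ⇒ ccyycccyX ⇒ ccyycccyYX ⇒ ccyycccyccyX ⇒ ccyycccyccyc

S ⇒ cSX   [S -> c S X]
cSX ⇒ cVyVX   [S -> V y V]
cVyVX ⇒ ccyyVX   [V -> c y]
ccyyVX ⇒ ccyycYX   [V -> c Y]
ccyycYX ⇒ ccyycccyX   [Y -> c c y]
ccyycccyX ⇒ ccyycccyYX   [X -> Y X]
ccyycccyYX ⇒ ccyycccyccyX   [Y -> c c y]
ccyycccyccyX ⇒ ccyycccyccyc   [X -> c]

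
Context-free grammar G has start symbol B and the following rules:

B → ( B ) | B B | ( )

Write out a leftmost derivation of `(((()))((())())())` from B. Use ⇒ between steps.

B ⇒ (B)   [B → ( B )]
(B) ⇒ (BB)   [B → B B]
(BB) ⇒ ((B)B)   [B → ( B )]
((B)B) ⇒ (((B))B)   [B → ( B )]
(((B))B) ⇒ (((()))B)   [B → ( )]
(((()))B) ⇒ (((()))BB)   [B → B B]
(((()))BB) ⇒ (((()))(B)B)   [B → ( B )]
(((()))(B)B) ⇒ (((()))(BB)B)   [B → B B]
(((()))(BB)B) ⇒ (((()))((B)B)B)   [B → ( B )]
(((()))((B)B)B) ⇒ (((()))((())B)B)   [B → ( )]
(((()))((())B)B) ⇒ (((()))((())())B)   [B → ( )]
(((()))((())())B) ⇒ (((()))((())())())   [B → ( )]

B ⇒ (B) ⇒ (BB) ⇒ ((B)B) ⇒ (((B))B) ⇒ (((()))B) ⇒ (((()))BB) ⇒ (((()))(B)B) ⇒ (((()))(BB)B) ⇒ (((()))((B)B)B) ⇒ (((()))((())B)B) ⇒ (((()))((())())B) ⇒ (((()))((())())())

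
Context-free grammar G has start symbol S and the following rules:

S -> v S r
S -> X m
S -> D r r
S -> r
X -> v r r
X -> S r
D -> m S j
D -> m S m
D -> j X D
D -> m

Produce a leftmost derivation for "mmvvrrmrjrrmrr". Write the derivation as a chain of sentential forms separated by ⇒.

S ⇒ Drr   [S -> D r r]
Drr ⇒ mSmrr   [D -> m S m]
mSmrr ⇒ mDrrmrr   [S -> D r r]
mDrrmrr ⇒ mmSjrrmrr   [D -> m S j]
mmSjrrmrr ⇒ mmvSrjrrmrr   [S -> v S r]
mmvSrjrrmrr ⇒ mmvXmrjrrmrr   [S -> X m]
mmvXmrjrrmrr ⇒ mmvvrrmrjrrmrr   [X -> v r r]

S ⇒ Drr ⇒ mSmrr ⇒ mDrrmrr ⇒ mmSjrrmrr ⇒ mmvSrjrrmrr ⇒ mmvXmrjrrmrr ⇒ mmvvrrmrjrrmrr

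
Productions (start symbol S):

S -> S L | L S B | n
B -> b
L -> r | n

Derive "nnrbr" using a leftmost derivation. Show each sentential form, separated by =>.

S=>SL=>LSBL=>nSBL=>nSLBL=>nnLBL=>nnrBL=>nnrbL=>nnrbr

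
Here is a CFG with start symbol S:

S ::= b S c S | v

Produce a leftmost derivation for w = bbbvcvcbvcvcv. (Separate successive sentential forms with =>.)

S => bScS => bbScScS => bbbScScScS => bbbvcScScS => bbbvcvcScS => bbbvcvcbScScS => bbbvcvcbvcScS => bbbvcvcbvcvcS => bbbvcvcbvcvcv

S => bScS   [S ::= b S c S]
bScS => bbScScS   [S ::= b S c S]
bbScScS => bbbScScScS   [S ::= b S c S]
bbbScScScS => bbbvcScScS   [S ::= v]
bbbvcScScS => bbbvcvcScS   [S ::= v]
bbbvcvcScS => bbbvcvcbScScS   [S ::= b S c S]
bbbvcvcbScScS => bbbvcvcbvcScS   [S ::= v]
bbbvcvcbvcScS => bbbvcvcbvcvcS   [S ::= v]
bbbvcvcbvcvcS => bbbvcvcbvcvcv   [S ::= v]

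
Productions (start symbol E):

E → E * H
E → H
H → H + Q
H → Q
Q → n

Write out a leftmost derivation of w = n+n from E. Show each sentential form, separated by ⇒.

E ⇒ H   [E → H]
H ⇒ H+Q   [H → H + Q]
H+Q ⇒ Q+Q   [H → Q]
Q+Q ⇒ n+Q   [Q → n]
n+Q ⇒ n+n   [Q → n]

E ⇒ H ⇒ H+Q ⇒ Q+Q ⇒ n+Q ⇒ n+n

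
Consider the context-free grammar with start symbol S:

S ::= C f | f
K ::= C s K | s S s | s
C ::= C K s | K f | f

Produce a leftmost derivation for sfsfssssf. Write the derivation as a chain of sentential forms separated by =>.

S=>Cf=>CKsf=>CKsKsf=>KfKsKsf=>sSsfKsKsf=>sfsfKsKsf=>sfsfssKsf=>sfsfssssf

S => Cf   [S ::= C f]
Cf => CKsf   [C ::= C K s]
CKsf => CKsKsf   [C ::= C K s]
CKsKsf => KfKsKsf   [C ::= K f]
KfKsKsf => sSsfKsKsf   [K ::= s S s]
sSsfKsKsf => sfsfKsKsf   [S ::= f]
sfsfKsKsf => sfsfssKsf   [K ::= s]
sfsfssKsf => sfsfssssf   [K ::= s]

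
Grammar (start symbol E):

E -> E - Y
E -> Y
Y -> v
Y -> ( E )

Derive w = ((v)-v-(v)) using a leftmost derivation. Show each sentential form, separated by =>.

E => Y => (E) => (E-Y) => (E-Y-Y) => (Y-Y-Y) => ((E)-Y-Y) => ((Y)-Y-Y) => ((v)-Y-Y) => ((v)-v-Y) => ((v)-v-(E)) => ((v)-v-(Y)) => ((v)-v-(v))

E => Y   [E -> Y]
Y => (E)   [Y -> ( E )]
(E) => (E-Y)   [E -> E - Y]
(E-Y) => (E-Y-Y)   [E -> E - Y]
(E-Y-Y) => (Y-Y-Y)   [E -> Y]
(Y-Y-Y) => ((E)-Y-Y)   [Y -> ( E )]
((E)-Y-Y) => ((Y)-Y-Y)   [E -> Y]
((Y)-Y-Y) => ((v)-Y-Y)   [Y -> v]
((v)-Y-Y) => ((v)-v-Y)   [Y -> v]
((v)-v-Y) => ((v)-v-(E))   [Y -> ( E )]
((v)-v-(E)) => ((v)-v-(Y))   [E -> Y]
((v)-v-(Y)) => ((v)-v-(v))   [Y -> v]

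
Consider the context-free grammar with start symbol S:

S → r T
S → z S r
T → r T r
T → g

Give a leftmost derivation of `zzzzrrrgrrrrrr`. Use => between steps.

S=>zSr=>zzSrr=>zzzSrrr=>zzzzSrrrr=>zzzzrTrrrr=>zzzzrrTrrrrr=>zzzzrrrTrrrrrr=>zzzzrrrgrrrrrr

S => zSr   [S → z S r]
zSr => zzSrr   [S → z S r]
zzSrr => zzzSrrr   [S → z S r]
zzzSrrr => zzzzSrrrr   [S → z S r]
zzzzSrrrr => zzzzrTrrrr   [S → r T]
zzzzrTrrrr => zzzzrrTrrrrr   [T → r T r]
zzzzrrTrrrrr => zzzzrrrTrrrrrr   [T → r T r]
zzzzrrrTrrrrrr => zzzzrrrgrrrrrr   [T → g]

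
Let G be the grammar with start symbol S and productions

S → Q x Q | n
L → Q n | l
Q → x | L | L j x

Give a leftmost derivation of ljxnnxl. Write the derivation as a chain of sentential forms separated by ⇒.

S ⇒ QxQ   [S → Q x Q]
QxQ ⇒ LxQ   [Q → L]
LxQ ⇒ QnxQ   [L → Q n]
QnxQ ⇒ LnxQ   [Q → L]
LnxQ ⇒ QnnxQ   [L → Q n]
QnnxQ ⇒ LjxnnxQ   [Q → L j x]
LjxnnxQ ⇒ ljxnnxQ   [L → l]
ljxnnxQ ⇒ ljxnnxL   [Q → L]
ljxnnxL ⇒ ljxnnxl   [L → l]

S ⇒ QxQ ⇒ LxQ ⇒ QnxQ ⇒ LnxQ ⇒ QnnxQ ⇒ LjxnnxQ ⇒ ljxnnxQ ⇒ ljxnnxL ⇒ ljxnnxl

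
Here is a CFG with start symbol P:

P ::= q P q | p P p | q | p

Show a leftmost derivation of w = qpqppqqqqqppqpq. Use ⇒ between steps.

P ⇒ qPq ⇒ qpPpq ⇒ qpqPqpq ⇒ qpqpPpqpq ⇒ qpqppPppqpq ⇒ qpqppqPqppqpq ⇒ qpqppqqPqqppqpq ⇒ qpqppqqqqqppqpq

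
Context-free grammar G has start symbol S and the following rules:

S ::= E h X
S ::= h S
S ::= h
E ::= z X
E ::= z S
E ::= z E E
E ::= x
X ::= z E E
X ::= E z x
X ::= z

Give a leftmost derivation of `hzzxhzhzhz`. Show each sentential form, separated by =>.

S => hS => hEhX => hzShX => hzEhXhX => hzzShXhX => hzzEhXhXhX => hzzxhXhXhX => hzzxhzhXhX => hzzxhzhzhX => hzzxhzhzhz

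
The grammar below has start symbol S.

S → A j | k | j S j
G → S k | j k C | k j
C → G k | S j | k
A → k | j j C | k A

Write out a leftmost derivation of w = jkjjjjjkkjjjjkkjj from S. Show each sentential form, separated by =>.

S => jSj => jAjj => jkAjj => jkjjCjj => jkjjGkjj => jkjjSkkjj => jkjjjSjkkjj => jkjjjjSjjkkjj => jkjjjjjSjjjkkjj => jkjjjjjAjjjjkkjj => jkjjjjjkAjjjjkkjj => jkjjjjjkkjjjjkkjj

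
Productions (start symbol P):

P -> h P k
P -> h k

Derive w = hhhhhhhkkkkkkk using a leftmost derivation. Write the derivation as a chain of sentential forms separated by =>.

P => hPk   [P -> h P k]
hPk => hhPkk   [P -> h P k]
hhPkk => hhhPkkk   [P -> h P k]
hhhPkkk => hhhhPkkkk   [P -> h P k]
hhhhPkkkk => hhhhhPkkkkk   [P -> h P k]
hhhhhPkkkkk => hhhhhhPkkkkkk   [P -> h P k]
hhhhhhPkkkkkk => hhhhhhhkkkkkkk   [P -> h k]

P => hPk => hhPkk => hhhPkkk => hhhhPkkkk => hhhhhPkkkkk => hhhhhhPkkkkkk => hhhhhhhkkkkkkk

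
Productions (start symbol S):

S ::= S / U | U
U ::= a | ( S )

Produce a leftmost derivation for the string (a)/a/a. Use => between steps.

S => S/U => S/U/U => U/U/U => (S)/U/U => (U)/U/U => (a)/U/U => (a)/a/U => (a)/a/a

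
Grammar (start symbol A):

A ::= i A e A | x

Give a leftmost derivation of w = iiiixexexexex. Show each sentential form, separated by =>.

A => iAeA => iiAeAeA => iiiAeAeAeA => iiiiAeAeAeAeA => iiiixeAeAeAeA => iiiixexeAeAeA => iiiixexexeAeA => iiiixexexexeA => iiiixexexexex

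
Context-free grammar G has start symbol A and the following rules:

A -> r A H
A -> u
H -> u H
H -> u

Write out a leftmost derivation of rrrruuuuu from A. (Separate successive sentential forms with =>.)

A => rAH => rrAHH => rrrAHHH => rrrrAHHHH => rrrruHHHH => rrrruuHHH => rrrruuuHH => rrrruuuuH => rrrruuuuu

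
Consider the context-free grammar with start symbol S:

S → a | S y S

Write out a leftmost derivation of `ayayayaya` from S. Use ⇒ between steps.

S ⇒ SyS ⇒ SySyS ⇒ SySySyS ⇒ SySySySyS ⇒ aySySySyS ⇒ ayaySySyS ⇒ ayayaySyS ⇒ ayayayayS ⇒ ayayayaya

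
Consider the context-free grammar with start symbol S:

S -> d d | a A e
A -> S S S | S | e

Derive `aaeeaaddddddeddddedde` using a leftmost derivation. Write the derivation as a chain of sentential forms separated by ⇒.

S ⇒ aAe   [S -> a A e]
aAe ⇒ aSSSe   [A -> S S S]
aSSSe ⇒ aaAeSSe   [S -> a A e]
aaAeSSe ⇒ aaeeSSe   [A -> e]
aaeeSSe ⇒ aaeeaAeSe   [S -> a A e]
aaeeaAeSe ⇒ aaeeaSSSeSe   [A -> S S S]
aaeeaSSSeSe ⇒ aaeeaaAeSSeSe   [S -> a A e]
aaeeaaAeSSeSe ⇒ aaeeaaSSSeSSeSe   [A -> S S S]
aaeeaaSSSeSSeSe ⇒ aaeeaaddSSeSSeSe   [S -> d d]
aaeeaaddSSeSSeSe ⇒ aaeeaaddddSeSSeSe   [S -> d d]
aaeeaaddddSeSSeSe ⇒ aaeeaaddddddeSSeSe   [S -> d d]
aaeeaaddddddeSSeSe ⇒ aaeeaaddddddeddSeSe   [S -> d d]
aaeeaaddddddeddSeSe ⇒ aaeeaaddddddeddddeSe   [S -> d d]
aaeeaaddddddeddddeSe ⇒ aaeeaaddddddeddddedde   [S -> d d]

S ⇒ aAe ⇒ aSSSe ⇒ aaAeSSe ⇒ aaeeSSe ⇒ aaeeaAeSe ⇒ aaeeaSSSeSe ⇒ aaeeaaAeSSeSe ⇒ aaeeaaSSSeSSeSe ⇒ aaeeaaddSSeSSeSe ⇒ aaeeaaddddSeSSeSe ⇒ aaeeaaddddddeSSeSe ⇒ aaeeaaddddddeddSeSe ⇒ aaeeaaddddddeddddeSe ⇒ aaeeaaddddddeddddedde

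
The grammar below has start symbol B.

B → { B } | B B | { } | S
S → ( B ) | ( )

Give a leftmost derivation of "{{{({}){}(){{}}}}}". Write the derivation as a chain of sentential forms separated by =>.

B => {B} => {{B}} => {{{B}}} => {{{BB}}} => {{{SB}}} => {{{(B)B}}} => {{{({})B}}} => {{{({})BB}}} => {{{({})BBB}}} => {{{({}){}BB}}} => {{{({}){}SB}}} => {{{({}){}()B}}} => {{{({}){}(){B}}}} => {{{({}){}(){{}}}}}

B => {B}   [B → { B }]
{B} => {{B}}   [B → { B }]
{{B}} => {{{B}}}   [B → { B }]
{{{B}}} => {{{BB}}}   [B → B B]
{{{BB}}} => {{{SB}}}   [B → S]
{{{SB}}} => {{{(B)B}}}   [S → ( B )]
{{{(B)B}}} => {{{({})B}}}   [B → { }]
{{{({})B}}} => {{{({})BB}}}   [B → B B]
{{{({})BB}}} => {{{({})BBB}}}   [B → B B]
{{{({})BBB}}} => {{{({}){}BB}}}   [B → { }]
{{{({}){}BB}}} => {{{({}){}SB}}}   [B → S]
{{{({}){}SB}}} => {{{({}){}()B}}}   [S → ( )]
{{{({}){}()B}}} => {{{({}){}(){B}}}}   [B → { B }]
{{{({}){}(){B}}}} => {{{({}){}(){{}}}}}   [B → { }]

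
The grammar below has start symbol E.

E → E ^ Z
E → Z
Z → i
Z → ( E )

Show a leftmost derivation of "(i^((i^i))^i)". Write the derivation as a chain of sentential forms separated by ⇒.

E ⇒ Z   [E → Z]
Z ⇒ (E)   [Z → ( E )]
(E) ⇒ (E^Z)   [E → E ^ Z]
(E^Z) ⇒ (E^Z^Z)   [E → E ^ Z]
(E^Z^Z) ⇒ (Z^Z^Z)   [E → Z]
(Z^Z^Z) ⇒ (i^Z^Z)   [Z → i]
(i^Z^Z) ⇒ (i^(E)^Z)   [Z → ( E )]
(i^(E)^Z) ⇒ (i^(Z)^Z)   [E → Z]
(i^(Z)^Z) ⇒ (i^((E))^Z)   [Z → ( E )]
(i^((E))^Z) ⇒ (i^((E^Z))^Z)   [E → E ^ Z]
(i^((E^Z))^Z) ⇒ (i^((Z^Z))^Z)   [E → Z]
(i^((Z^Z))^Z) ⇒ (i^((i^Z))^Z)   [Z → i]
(i^((i^Z))^Z) ⇒ (i^((i^i))^Z)   [Z → i]
(i^((i^i))^Z) ⇒ (i^((i^i))^i)   [Z → i]

E ⇒ Z ⇒ (E) ⇒ (E^Z) ⇒ (E^Z^Z) ⇒ (Z^Z^Z) ⇒ (i^Z^Z) ⇒ (i^(E)^Z) ⇒ (i^(Z)^Z) ⇒ (i^((E))^Z) ⇒ (i^((E^Z))^Z) ⇒ (i^((Z^Z))^Z) ⇒ (i^((i^Z))^Z) ⇒ (i^((i^i))^Z) ⇒ (i^((i^i))^i)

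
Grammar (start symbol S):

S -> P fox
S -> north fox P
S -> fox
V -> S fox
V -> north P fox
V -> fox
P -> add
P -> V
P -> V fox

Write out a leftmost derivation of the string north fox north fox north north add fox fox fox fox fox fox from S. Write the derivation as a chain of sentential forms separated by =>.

S => north fox P   [S -> north fox P]
north fox P => north fox V fox   [P -> V fox]
north fox V fox => north fox S fox fox   [V -> S fox]
north fox S fox fox => north fox north fox P fox fox   [S -> north fox P]
north fox north fox P fox fox => north fox north fox V fox fox fox   [P -> V fox]
north fox north fox V fox fox fox => north fox north fox north P fox fox fox fox   [V -> north P fox]
north fox north fox north P fox fox fox fox => north fox north fox north V fox fox fox fox fox   [P -> V fox]
north fox north fox north V fox fox fox fox fox => north fox north fox north north P fox fox fox fox fox fox   [V -> north P fox]
north fox north fox north north P fox fox fox fox fox fox => north fox north fox north north add fox fox fox fox fox fox   [P -> add]

S => north fox P => north fox V fox => north fox S fox fox => north fox north fox P fox fox => north fox north fox V fox fox fox => north fox north fox north P fox fox fox fox => north fox north fox north V fox fox fox fox fox => north fox north fox north north P fox fox fox fox fox fox => north fox north fox north north add fox fox fox fox fox fox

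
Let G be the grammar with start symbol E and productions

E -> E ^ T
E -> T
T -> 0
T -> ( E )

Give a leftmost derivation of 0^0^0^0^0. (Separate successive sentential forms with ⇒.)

E ⇒ E^T ⇒ E^T^T ⇒ E^T^T^T ⇒ E^T^T^T^T ⇒ T^T^T^T^T ⇒ 0^T^T^T^T ⇒ 0^0^T^T^T ⇒ 0^0^0^T^T ⇒ 0^0^0^0^T ⇒ 0^0^0^0^0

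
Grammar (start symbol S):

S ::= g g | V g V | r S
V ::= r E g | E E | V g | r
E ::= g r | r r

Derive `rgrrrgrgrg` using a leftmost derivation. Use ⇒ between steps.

S ⇒ rS ⇒ rVgV ⇒ rEEgV ⇒ rgrEgV ⇒ rgrrrgV ⇒ rgrrrgrEg ⇒ rgrrrgrgrg

S ⇒ rS   [S ::= r S]
rS ⇒ rVgV   [S ::= V g V]
rVgV ⇒ rEEgV   [V ::= E E]
rEEgV ⇒ rgrEgV   [E ::= g r]
rgrEgV ⇒ rgrrrgV   [E ::= r r]
rgrrrgV ⇒ rgrrrgrEg   [V ::= r E g]
rgrrrgrEg ⇒ rgrrrgrgrg   [E ::= g r]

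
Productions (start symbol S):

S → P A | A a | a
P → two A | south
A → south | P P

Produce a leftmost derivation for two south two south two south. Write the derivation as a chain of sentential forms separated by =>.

S => P A => two A A => two south A => two south P P => two south two A P => two south two south P => two south two south two A => two south two south two south

S => P A   [S → P A]
P A => two A A   [P → two A]
two A A => two south A   [A → south]
two south A => two south P P   [A → P P]
two south P P => two south two A P   [P → two A]
two south two A P => two south two south P   [A → south]
two south two south P => two south two south two A   [P → two A]
two south two south two A => two south two south two south   [A → south]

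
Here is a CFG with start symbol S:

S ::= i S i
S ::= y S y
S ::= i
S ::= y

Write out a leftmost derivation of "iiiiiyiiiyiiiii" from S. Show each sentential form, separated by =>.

S => iSi   [S ::= i S i]
iSi => iiSii   [S ::= i S i]
iiSii => iiiSiii   [S ::= i S i]
iiiSiii => iiiiSiiii   [S ::= i S i]
iiiiSiiii => iiiiiSiiiii   [S ::= i S i]
iiiiiSiiiii => iiiiiySyiiiii   [S ::= y S y]
iiiiiySyiiiii => iiiiiyiSiyiiiii   [S ::= i S i]
iiiiiyiSiyiiiii => iiiiiyiiiyiiiii   [S ::= i]

S => iSi => iiSii => iiiSiii => iiiiSiiii => iiiiiSiiiii => iiiiiySyiiiii => iiiiiyiSiyiiiii => iiiiiyiiiyiiiii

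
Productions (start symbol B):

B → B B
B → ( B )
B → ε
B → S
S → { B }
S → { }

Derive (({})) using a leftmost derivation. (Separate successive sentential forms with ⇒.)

B ⇒ BB   [B → B B]
BB ⇒ BBB   [B → B B]
BBB ⇒ BBBB   [B → B B]
BBBB ⇒ BBBBB   [B → B B]
BBBBB ⇒ BBBBBB   [B → B B]
BBBBBB ⇒ (B)BBBBB   [B → ( B )]
(B)BBBBB ⇒ ((B))BBBBB   [B → ( B )]
((B))BBBBB ⇒ ((S))BBBBB   [B → S]
((S))BBBBB ⇒ (({}))BBBBB   [S → { }]
(({}))BBBBB ⇒ (({}))BBBB   [B → ε]
(({}))BBBB ⇒ (({}))BBB   [B → ε]
(({}))BBB ⇒ (({}))BB   [B → ε]
(({}))BB ⇒ (({}))B   [B → ε]
(({}))B ⇒ (({}))   [B → ε]

B⇒BB⇒BBB⇒BBBB⇒BBBBB⇒BBBBBB⇒(B)BBBBB⇒((B))BBBBB⇒((S))BBBBB⇒(({}))BBBBB⇒(({}))BBBB⇒(({}))BBB⇒(({}))BB⇒(({}))B⇒(({}))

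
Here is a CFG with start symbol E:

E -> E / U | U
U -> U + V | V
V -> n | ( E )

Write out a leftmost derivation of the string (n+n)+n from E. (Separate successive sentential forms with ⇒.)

E ⇒ U ⇒ U+V ⇒ V+V ⇒ (E)+V ⇒ (U)+V ⇒ (U+V)+V ⇒ (V+V)+V ⇒ (n+V)+V ⇒ (n+n)+V ⇒ (n+n)+n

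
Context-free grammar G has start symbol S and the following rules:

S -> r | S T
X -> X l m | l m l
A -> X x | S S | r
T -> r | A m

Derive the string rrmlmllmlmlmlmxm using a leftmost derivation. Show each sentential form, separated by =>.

S => ST   [S -> S T]
ST => STT   [S -> S T]
STT => rTT   [S -> r]
rTT => rAmT   [T -> A m]
rAmT => rrmT   [A -> r]
rrmT => rrmAm   [T -> A m]
rrmAm => rrmXxm   [A -> X x]
rrmXxm => rrmXlmxm   [X -> X l m]
rrmXlmxm => rrmXlmlmxm   [X -> X l m]
rrmXlmlmxm => rrmXlmlmlmxm   [X -> X l m]
rrmXlmlmlmxm => rrmXlmlmlmlmxm   [X -> X l m]
rrmXlmlmlmlmxm => rrmlmllmlmlmlmxm   [X -> l m l]

S=>ST=>STT=>rTT=>rAmT=>rrmT=>rrmAm=>rrmXxm=>rrmXlmxm=>rrmXlmlmxm=>rrmXlmlmlmxm=>rrmXlmlmlmlmxm=>rrmlmllmlmlmlmxm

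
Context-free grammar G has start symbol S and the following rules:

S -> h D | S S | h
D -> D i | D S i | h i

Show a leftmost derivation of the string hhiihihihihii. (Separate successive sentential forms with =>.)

S => hD => hDi => hDSii => hDSiSii => hDSiSiSii => hDSiSiSiSii => hDiSiSiSiSii => hhiiSiSiSiSii => hhiihiSiSiSii => hhiihihiSiSii => hhiihihihiSii => hhiihihihihii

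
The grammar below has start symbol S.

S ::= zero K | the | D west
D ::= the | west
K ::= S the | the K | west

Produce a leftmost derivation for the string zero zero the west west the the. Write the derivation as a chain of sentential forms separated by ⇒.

S ⇒ zero K   [S ::= zero K]
zero K ⇒ zero S the   [K ::= S the]
zero S the ⇒ zero zero K the   [S ::= zero K]
zero zero K the ⇒ zero zero the K the   [K ::= the K]
zero zero the K the ⇒ zero zero the S the the   [K ::= S the]
zero zero the S the the ⇒ zero zero the D west the the   [S ::= D west]
zero zero the D west the the ⇒ zero zero the west west the the   [D ::= west]

S ⇒ zero K ⇒ zero S the ⇒ zero zero K the ⇒ zero zero the K the ⇒ zero zero the S the the ⇒ zero zero the D west the the ⇒ zero zero the west west the the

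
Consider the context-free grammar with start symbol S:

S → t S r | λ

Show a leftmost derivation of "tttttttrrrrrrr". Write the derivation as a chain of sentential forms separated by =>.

S => tSr => ttSrr => tttSrrr => ttttSrrrr => tttttSrrrrr => ttttttSrrrrrr => tttttttSrrrrrrr => tttttttrrrrrrr

S => tSr   [S → t S r]
tSr => ttSrr   [S → t S r]
ttSrr => tttSrrr   [S → t S r]
tttSrrr => ttttSrrrr   [S → t S r]
ttttSrrrr => tttttSrrrrr   [S → t S r]
tttttSrrrrr => ttttttSrrrrrr   [S → t S r]
ttttttSrrrrrr => tttttttSrrrrrrr   [S → t S r]
tttttttSrrrrrrr => tttttttrrrrrrr   [S → λ]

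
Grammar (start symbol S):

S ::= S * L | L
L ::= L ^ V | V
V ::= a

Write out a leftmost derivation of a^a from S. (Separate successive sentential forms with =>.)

S => L   [S ::= L]
L => L^V   [L ::= L ^ V]
L^V => V^V   [L ::= V]
V^V => a^V   [V ::= a]
a^V => a^a   [V ::= a]

S=>L=>L^V=>V^V=>a^V=>a^a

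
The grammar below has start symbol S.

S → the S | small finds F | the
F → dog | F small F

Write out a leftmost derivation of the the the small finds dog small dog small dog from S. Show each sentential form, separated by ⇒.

S ⇒ the S   [S → the S]
the S ⇒ the the S   [S → the S]
the the S ⇒ the the the S   [S → the S]
the the the S ⇒ the the the small finds F   [S → small finds F]
the the the small finds F ⇒ the the the small finds F small F   [F → F small F]
the the the small finds F small F ⇒ the the the small finds F small F small F   [F → F small F]
the the the small finds F small F small F ⇒ the the the small finds dog small F small F   [F → dog]
the the the small finds dog small F small F ⇒ the the the small finds dog small dog small F   [F → dog]
the the the small finds dog small dog small F ⇒ the the the small finds dog small dog small dog   [F → dog]

S ⇒ the S ⇒ the the S ⇒ the the the S ⇒ the the the small finds F ⇒ the the the small finds F small F ⇒ the the the small finds F small F small F ⇒ the the the small finds dog small F small F ⇒ the the the small finds dog small dog small F ⇒ the the the small finds dog small dog small dog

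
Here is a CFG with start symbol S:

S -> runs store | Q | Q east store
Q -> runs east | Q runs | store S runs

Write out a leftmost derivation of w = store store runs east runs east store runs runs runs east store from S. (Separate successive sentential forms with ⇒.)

S ⇒ Q east store   [S -> Q east store]
Q east store ⇒ Q runs east store   [Q -> Q runs]
Q runs east store ⇒ Q runs runs east store   [Q -> Q runs]
Q runs runs east store ⇒ store S runs runs runs east store   [Q -> store S runs]
store S runs runs runs east store ⇒ store Q east store runs runs runs east store   [S -> Q east store]
store Q east store runs runs runs east store ⇒ store store S runs east store runs runs runs east store   [Q -> store S runs]
store store S runs east store runs runs runs east store ⇒ store store Q runs east store runs runs runs east store   [S -> Q]
store store Q runs east store runs runs runs east store ⇒ store store runs east runs east store runs runs runs east store   [Q -> runs east]

S ⇒ Q east store ⇒ Q runs east store ⇒ Q runs runs east store ⇒ store S runs runs runs east store ⇒ store Q east store runs runs runs east store ⇒ store store S runs east store runs runs runs east store ⇒ store store Q runs east store runs runs runs east store ⇒ store store runs east runs east store runs runs runs east store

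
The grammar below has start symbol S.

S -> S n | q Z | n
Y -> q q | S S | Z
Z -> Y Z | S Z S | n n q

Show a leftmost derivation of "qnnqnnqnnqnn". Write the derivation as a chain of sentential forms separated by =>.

S => Sn   [S -> S n]
Sn => Snn   [S -> S n]
Snn => qZnn   [S -> q Z]
qZnn => qYZnn   [Z -> Y Z]
qYZnn => qSSZnn   [Y -> S S]
qSSZnn => qSnSZnn   [S -> S n]
qSnSZnn => qnnSZnn   [S -> n]
qnnSZnn => qnnqZZnn   [S -> q Z]
qnnqZZnn => qnnqnnqZnn   [Z -> n n q]
qnnqnnqZnn => qnnqnnqnnqnn   [Z -> n n q]

S => Sn => Snn => qZnn => qYZnn => qSSZnn => qSnSZnn => qnnSZnn => qnnqZZnn => qnnqnnqZnn => qnnqnnqnnqnn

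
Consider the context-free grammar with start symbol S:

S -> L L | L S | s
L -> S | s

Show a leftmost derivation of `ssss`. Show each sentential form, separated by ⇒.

S ⇒ LS ⇒ SS ⇒ LLS ⇒ SLS ⇒ LSLS ⇒ SSLS ⇒ sSLS ⇒ ssLS ⇒ sssS ⇒ ssss

S ⇒ LS   [S -> L S]
LS ⇒ SS   [L -> S]
SS ⇒ LLS   [S -> L L]
LLS ⇒ SLS   [L -> S]
SLS ⇒ LSLS   [S -> L S]
LSLS ⇒ SSLS   [L -> S]
SSLS ⇒ sSLS   [S -> s]
sSLS ⇒ ssLS   [S -> s]
ssLS ⇒ sssS   [L -> s]
sssS ⇒ ssss   [S -> s]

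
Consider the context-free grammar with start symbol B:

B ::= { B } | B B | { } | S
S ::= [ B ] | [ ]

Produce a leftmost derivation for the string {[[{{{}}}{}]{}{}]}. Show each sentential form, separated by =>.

B => {B} => {S} => {[B]} => {[BB]} => {[BBB]} => {[SBB]} => {[[B]BB]} => {[[BB]BB]} => {[[{B}B]BB]} => {[[{{B}}B]BB]} => {[[{{{}}}B]BB]} => {[[{{{}}}{}]BB]} => {[[{{{}}}{}]{}B]} => {[[{{{}}}{}]{}{}]}

B => {B}   [B ::= { B }]
{B} => {S}   [B ::= S]
{S} => {[B]}   [S ::= [ B ]]
{[B]} => {[BB]}   [B ::= B B]
{[BB]} => {[BBB]}   [B ::= B B]
{[BBB]} => {[SBB]}   [B ::= S]
{[SBB]} => {[[B]BB]}   [S ::= [ B ]]
{[[B]BB]} => {[[BB]BB]}   [B ::= B B]
{[[BB]BB]} => {[[{B}B]BB]}   [B ::= { B }]
{[[{B}B]BB]} => {[[{{B}}B]BB]}   [B ::= { B }]
{[[{{B}}B]BB]} => {[[{{{}}}B]BB]}   [B ::= { }]
{[[{{{}}}B]BB]} => {[[{{{}}}{}]BB]}   [B ::= { }]
{[[{{{}}}{}]BB]} => {[[{{{}}}{}]{}B]}   [B ::= { }]
{[[{{{}}}{}]{}B]} => {[[{{{}}}{}]{}{}]}   [B ::= { }]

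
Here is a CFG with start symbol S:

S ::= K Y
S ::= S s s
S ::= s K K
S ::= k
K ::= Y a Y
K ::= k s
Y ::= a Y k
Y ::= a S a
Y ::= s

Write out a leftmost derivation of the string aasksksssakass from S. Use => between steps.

S => KY   [S ::= K Y]
KY => YaYY   [K ::= Y a Y]
YaYY => aYkaYY   [Y ::= a Y k]
aYkaYY => aaSakaYY   [Y ::= a S a]
aaSakaYY => aaSssakaYY   [S ::= S s s]
aaSssakaYY => aasKKssakaYY   [S ::= s K K]
aasKKssakaYY => aasksKssakaYY   [K ::= k s]
aasksKssakaYY => aasksksssakaYY   [K ::= k s]
aasksksssakaYY => aasksksssakasY   [Y ::= s]
aasksksssakasY => aasksksssakass   [Y ::= s]

S => KY => YaYY => aYkaYY => aaSakaYY => aaSssakaYY => aasKKssakaYY => aasksKssakaYY => aasksksssakaYY => aasksksssakasY => aasksksssakass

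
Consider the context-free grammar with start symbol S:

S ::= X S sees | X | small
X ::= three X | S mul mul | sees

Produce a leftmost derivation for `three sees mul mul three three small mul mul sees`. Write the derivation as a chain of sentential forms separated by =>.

S => X S sees   [S ::= X S sees]
X S sees => three X S sees   [X ::= three X]
three X S sees => three S mul mul S sees   [X ::= S mul mul]
three S mul mul S sees => three X mul mul S sees   [S ::= X]
three X mul mul S sees => three sees mul mul S sees   [X ::= sees]
three sees mul mul S sees => three sees mul mul X sees   [S ::= X]
three sees mul mul X sees => three sees mul mul three X sees   [X ::= three X]
three sees mul mul three X sees => three sees mul mul three three X sees   [X ::= three X]
three sees mul mul three three X sees => three sees mul mul three three S mul mul sees   [X ::= S mul mul]
three sees mul mul three three S mul mul sees => three sees mul mul three three small mul mul sees   [S ::= small]

S => X S sees => three X S sees => three S mul mul S sees => three X mul mul S sees => three sees mul mul S sees => three sees mul mul X sees => three sees mul mul three X sees => three sees mul mul three three X sees => three sees mul mul three three S mul mul sees => three sees mul mul three three small mul mul sees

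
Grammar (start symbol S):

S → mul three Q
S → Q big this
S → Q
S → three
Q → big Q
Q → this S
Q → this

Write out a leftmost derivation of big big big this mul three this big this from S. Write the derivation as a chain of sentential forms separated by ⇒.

S ⇒ Q big this ⇒ big Q big this ⇒ big big Q big this ⇒ big big big Q big this ⇒ big big big this S big this ⇒ big big big this mul three Q big this ⇒ big big big this mul three this big this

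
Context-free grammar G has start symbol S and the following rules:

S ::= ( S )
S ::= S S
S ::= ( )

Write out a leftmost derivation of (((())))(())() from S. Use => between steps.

S=>SS=>SSS=>(S)SS=>((S))SS=>(((S)))SS=>(((())))SS=>(((())))(S)S=>(((())))(())S=>(((())))(())()

S => SS   [S ::= S S]
SS => SSS   [S ::= S S]
SSS => (S)SS   [S ::= ( S )]
(S)SS => ((S))SS   [S ::= ( S )]
((S))SS => (((S)))SS   [S ::= ( S )]
(((S)))SS => (((())))SS   [S ::= ( )]
(((())))SS => (((())))(S)S   [S ::= ( S )]
(((())))(S)S => (((())))(())S   [S ::= ( )]
(((())))(())S => (((())))(())()   [S ::= ( )]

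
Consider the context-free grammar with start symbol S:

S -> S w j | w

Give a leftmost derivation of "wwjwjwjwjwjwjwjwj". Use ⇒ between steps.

S ⇒ Swj ⇒ Swjwj ⇒ Swjwjwj ⇒ Swjwjwjwj ⇒ Swjwjwjwjwj ⇒ Swjwjwjwjwjwj ⇒ Swjwjwjwjwjwjwj ⇒ Swjwjwjwjwjwjwjwj ⇒ wwjwjwjwjwjwjwjwj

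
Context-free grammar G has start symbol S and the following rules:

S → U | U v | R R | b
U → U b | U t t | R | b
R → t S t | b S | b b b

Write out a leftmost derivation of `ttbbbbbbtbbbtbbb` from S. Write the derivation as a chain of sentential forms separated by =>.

S => RR   [S → R R]
RR => tStR   [R → t S t]
tStR => tRRtR   [S → R R]
tRRtR => ttStRtR   [R → t S t]
ttStRtR => ttRRtRtR   [S → R R]
ttRRtRtR => ttbbbRtRtR   [R → b b b]
ttbbbRtRtR => ttbbbbbbtRtR   [R → b b b]
ttbbbbbbtRtR => ttbbbbbbtbbbtR   [R → b b b]
ttbbbbbbtbbbtR => ttbbbbbbtbbbtbbb   [R → b b b]

S => RR => tStR => tRRtR => ttStRtR => ttRRtRtR => ttbbbRtRtR => ttbbbbbbtRtR => ttbbbbbbtbbbtR => ttbbbbbbtbbbtbbb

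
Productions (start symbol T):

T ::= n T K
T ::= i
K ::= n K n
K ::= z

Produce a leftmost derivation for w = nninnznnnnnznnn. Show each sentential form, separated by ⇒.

T ⇒ nTK   [T ::= n T K]
nTK ⇒ nnTKK   [T ::= n T K]
nnTKK ⇒ nniKK   [T ::= i]
nniKK ⇒ nninKnK   [K ::= n K n]
nninKnK ⇒ nninnKnnK   [K ::= n K n]
nninnKnnK ⇒ nninnznnK   [K ::= z]
nninnznnK ⇒ nninnznnnKn   [K ::= n K n]
nninnznnnKn ⇒ nninnznnnnKnn   [K ::= n K n]
nninnznnnnKnn ⇒ nninnznnnnnKnnn   [K ::= n K n]
nninnznnnnnKnnn ⇒ nninnznnnnnznnn   [K ::= z]

T ⇒ nTK ⇒ nnTKK ⇒ nniKK ⇒ nninKnK ⇒ nninnKnnK ⇒ nninnznnK ⇒ nninnznnnKn ⇒ nninnznnnnKnn ⇒ nninnznnnnnKnnn ⇒ nninnznnnnnznnn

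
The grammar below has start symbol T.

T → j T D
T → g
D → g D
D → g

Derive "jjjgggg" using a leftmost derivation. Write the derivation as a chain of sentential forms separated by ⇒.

T ⇒ jTD   [T → j T D]
jTD ⇒ jjTDD   [T → j T D]
jjTDD ⇒ jjjTDDD   [T → j T D]
jjjTDDD ⇒ jjjgDDD   [T → g]
jjjgDDD ⇒ jjjggDD   [D → g]
jjjggDD ⇒ jjjgggD   [D → g]
jjjgggD ⇒ jjjgggg   [D → g]

T⇒jTD⇒jjTDD⇒jjjTDDD⇒jjjgDDD⇒jjjggDD⇒jjjgggD⇒jjjgggg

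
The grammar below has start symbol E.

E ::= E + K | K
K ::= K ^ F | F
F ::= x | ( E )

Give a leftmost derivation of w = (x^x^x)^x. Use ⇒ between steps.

E ⇒ K   [E ::= K]
K ⇒ K^F   [K ::= K ^ F]
K^F ⇒ F^F   [K ::= F]
F^F ⇒ (E)^F   [F ::= ( E )]
(E)^F ⇒ (K)^F   [E ::= K]
(K)^F ⇒ (K^F)^F   [K ::= K ^ F]
(K^F)^F ⇒ (K^F^F)^F   [K ::= K ^ F]
(K^F^F)^F ⇒ (F^F^F)^F   [K ::= F]
(F^F^F)^F ⇒ (x^F^F)^F   [F ::= x]
(x^F^F)^F ⇒ (x^x^F)^F   [F ::= x]
(x^x^F)^F ⇒ (x^x^x)^F   [F ::= x]
(x^x^x)^F ⇒ (x^x^x)^x   [F ::= x]

E ⇒ K ⇒ K^F ⇒ F^F ⇒ (E)^F ⇒ (K)^F ⇒ (K^F)^F ⇒ (K^F^F)^F ⇒ (F^F^F)^F ⇒ (x^F^F)^F ⇒ (x^x^F)^F ⇒ (x^x^x)^F ⇒ (x^x^x)^x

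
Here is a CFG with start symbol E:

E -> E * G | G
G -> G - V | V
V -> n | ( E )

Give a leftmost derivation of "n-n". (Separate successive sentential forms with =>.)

E => G => G-V => V-V => n-V => n-n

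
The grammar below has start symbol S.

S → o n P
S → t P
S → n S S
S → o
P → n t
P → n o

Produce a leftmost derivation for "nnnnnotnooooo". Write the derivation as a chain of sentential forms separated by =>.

S => nSS => nnSSS => nnnSSSS => nnnnSSSSS => nnnnnSSSSSS => nnnnnoSSSSS => nnnnnotPSSSS => nnnnnotnoSSSS => nnnnnotnooSSS => nnnnnotnoooSS => nnnnnotnooooS => nnnnnotnooooo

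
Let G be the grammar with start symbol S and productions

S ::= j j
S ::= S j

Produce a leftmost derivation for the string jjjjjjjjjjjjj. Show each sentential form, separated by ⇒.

S ⇒ Sj ⇒ Sjj ⇒ Sjjj ⇒ Sjjjj ⇒ Sjjjjj ⇒ Sjjjjjj ⇒ Sjjjjjjj ⇒ Sjjjjjjjj ⇒ Sjjjjjjjjj ⇒ Sjjjjjjjjjj ⇒ Sjjjjjjjjjjj ⇒ jjjjjjjjjjjjj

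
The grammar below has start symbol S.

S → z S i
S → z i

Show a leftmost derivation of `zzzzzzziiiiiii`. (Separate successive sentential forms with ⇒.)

S ⇒ zSi   [S → z S i]
zSi ⇒ zzSii   [S → z S i]
zzSii ⇒ zzzSiii   [S → z S i]
zzzSiii ⇒ zzzzSiiii   [S → z S i]
zzzzSiiii ⇒ zzzzzSiiiii   [S → z S i]
zzzzzSiiiii ⇒ zzzzzzSiiiiii   [S → z S i]
zzzzzzSiiiiii ⇒ zzzzzzziiiiiii   [S → z i]

S⇒zSi⇒zzSii⇒zzzSiii⇒zzzzSiiii⇒zzzzzSiiiii⇒zzzzzzSiiiiii⇒zzzzzzziiiiiii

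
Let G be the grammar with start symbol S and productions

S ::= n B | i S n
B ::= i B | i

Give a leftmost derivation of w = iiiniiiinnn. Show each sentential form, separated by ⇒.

S ⇒ iSn ⇒ iiSnn ⇒ iiiSnnn ⇒ iiinBnnn ⇒ iiiniBnnn ⇒ iiiniiBnnn ⇒ iiiniiiBnnn ⇒ iiiniiiinnn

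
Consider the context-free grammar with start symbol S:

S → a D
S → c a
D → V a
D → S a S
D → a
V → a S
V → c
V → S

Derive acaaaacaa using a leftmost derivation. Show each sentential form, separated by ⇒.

S ⇒ aD ⇒ aSaS ⇒ acaaS ⇒ acaaaD ⇒ acaaaVa ⇒ acaaaaSa ⇒ acaaaacaa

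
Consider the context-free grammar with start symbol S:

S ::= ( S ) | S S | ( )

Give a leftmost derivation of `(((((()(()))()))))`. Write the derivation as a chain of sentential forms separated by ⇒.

S ⇒ (S) ⇒ ((S)) ⇒ (((S))) ⇒ ((((S)))) ⇒ ((((SS)))) ⇒ (((((S)S)))) ⇒ (((((SS)S)))) ⇒ (((((()S)S)))) ⇒ (((((()(S))S)))) ⇒ (((((()(()))S)))) ⇒ (((((()(()))()))))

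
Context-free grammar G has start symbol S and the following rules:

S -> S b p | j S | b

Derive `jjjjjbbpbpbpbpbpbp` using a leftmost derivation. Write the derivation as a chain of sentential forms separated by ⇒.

S⇒jS⇒jjS⇒jjSbp⇒jjSbpbp⇒jjjSbpbp⇒jjjjSbpbp⇒jjjjSbpbpbp⇒jjjjSbpbpbpbp⇒jjjjSbpbpbpbpbp⇒jjjjSbpbpbpbpbpbp⇒jjjjjSbpbpbpbpbpbp⇒jjjjjbbpbpbpbpbpbp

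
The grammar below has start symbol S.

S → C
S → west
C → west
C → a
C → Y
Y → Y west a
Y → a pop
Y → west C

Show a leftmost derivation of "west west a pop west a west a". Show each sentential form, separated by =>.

S => C   [S → C]
C => Y   [C → Y]
Y => west C   [Y → west C]
west C => west Y   [C → Y]
west Y => west Y west a   [Y → Y west a]
west Y west a => west west C west a   [Y → west C]
west west C west a => west west Y west a   [C → Y]
west west Y west a => west west Y west a west a   [Y → Y west a]
west west Y west a west a => west west a pop west a west a   [Y → a pop]

S => C => Y => west C => west Y => west Y west a => west west C west a => west west Y west a => west west Y west a west a => west west a pop west a west a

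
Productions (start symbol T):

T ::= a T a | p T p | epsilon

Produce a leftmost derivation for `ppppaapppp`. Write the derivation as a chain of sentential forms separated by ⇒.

T ⇒ pTp ⇒ ppTpp ⇒ pppTppp ⇒ ppppTpppp ⇒ ppppaTapppp ⇒ ppppaapppp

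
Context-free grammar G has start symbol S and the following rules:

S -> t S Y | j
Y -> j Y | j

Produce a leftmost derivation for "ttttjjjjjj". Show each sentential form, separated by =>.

S => tSY   [S -> t S Y]
tSY => ttSYY   [S -> t S Y]
ttSYY => tttSYYY   [S -> t S Y]
tttSYYY => ttttSYYYY   [S -> t S Y]
ttttSYYYY => ttttjYYYY   [S -> j]
ttttjYYYY => ttttjjYYY   [Y -> j]
ttttjjYYY => ttttjjjYY   [Y -> j]
ttttjjjYY => ttttjjjjY   [Y -> j]
ttttjjjjY => ttttjjjjjY   [Y -> j Y]
ttttjjjjjY => ttttjjjjjj   [Y -> j]

S => tSY => ttSYY => tttSYYY => ttttSYYYY => ttttjYYYY => ttttjjYYY => ttttjjjYY => ttttjjjjY => ttttjjjjjY => ttttjjjjjj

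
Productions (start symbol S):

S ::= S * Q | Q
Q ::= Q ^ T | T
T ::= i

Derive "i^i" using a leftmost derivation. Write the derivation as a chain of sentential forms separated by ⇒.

S ⇒ Q ⇒ Q^T ⇒ T^T ⇒ i^T ⇒ i^i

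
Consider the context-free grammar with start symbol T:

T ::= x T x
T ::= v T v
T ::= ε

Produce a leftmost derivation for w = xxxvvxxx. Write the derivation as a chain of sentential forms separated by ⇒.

T ⇒ xTx   [T ::= x T x]
xTx ⇒ xxTxx   [T ::= x T x]
xxTxx ⇒ xxxTxxx   [T ::= x T x]
xxxTxxx ⇒ xxxvTvxxx   [T ::= v T v]
xxxvTvxxx ⇒ xxxvvxxx   [T ::= ε]

T⇒xTx⇒xxTxx⇒xxxTxxx⇒xxxvTvxxx⇒xxxvvxxx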